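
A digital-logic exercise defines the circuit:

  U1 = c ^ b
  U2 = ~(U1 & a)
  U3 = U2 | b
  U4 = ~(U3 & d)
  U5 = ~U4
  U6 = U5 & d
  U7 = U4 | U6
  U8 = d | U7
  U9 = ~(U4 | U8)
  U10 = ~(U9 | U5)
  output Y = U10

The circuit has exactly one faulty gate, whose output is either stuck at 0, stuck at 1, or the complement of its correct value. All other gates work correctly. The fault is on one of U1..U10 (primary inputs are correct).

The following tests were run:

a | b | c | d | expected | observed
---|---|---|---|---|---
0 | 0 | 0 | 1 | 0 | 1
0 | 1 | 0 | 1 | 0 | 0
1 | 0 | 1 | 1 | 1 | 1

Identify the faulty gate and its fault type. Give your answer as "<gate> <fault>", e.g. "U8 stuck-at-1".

Fault-free values for test 1 (a=0, b=0, c=0, d=1): U1=0, U2=1, U3=1, U4=0, U5=1, U6=1, U7=1, U8=1, U9=0, U10=0, giving Y=0. Observed 1.
Test 1: faults giving observed 1 are {U2 stuck-at-0, U2 inverted output, U3 stuck-at-0, U3 inverted output, U4 stuck-at-1, U4 inverted output, U5 stuck-at-0, U5 inverted output, U10 stuck-at-1, U10 inverted output}.
Test 2 (a=0, b=1, c=0, d=1): fault-free U1=1, U2=1, U3=1, U4=0, U5=1, U6=1, U7=1, U8=1, U9=0, U10=0 → 0; observed 0. Eliminates U3 stuck-at-0, U3 inverted output, U4 stuck-at-1, U4 inverted output, U5 stuck-at-0, U5 inverted output, U10 stuck-at-1, U10 inverted output.
Test 3 (a=1, b=0, c=1, d=1): fault-free U1=1, U2=0, U3=0, U4=1, U5=0, U6=0, U7=1, U8=1, U9=0, U10=1 → 1; observed 1. Eliminates U2 inverted output.
Only U2 stuck-at-0 is consistent with every test.

U2 stuck-at-0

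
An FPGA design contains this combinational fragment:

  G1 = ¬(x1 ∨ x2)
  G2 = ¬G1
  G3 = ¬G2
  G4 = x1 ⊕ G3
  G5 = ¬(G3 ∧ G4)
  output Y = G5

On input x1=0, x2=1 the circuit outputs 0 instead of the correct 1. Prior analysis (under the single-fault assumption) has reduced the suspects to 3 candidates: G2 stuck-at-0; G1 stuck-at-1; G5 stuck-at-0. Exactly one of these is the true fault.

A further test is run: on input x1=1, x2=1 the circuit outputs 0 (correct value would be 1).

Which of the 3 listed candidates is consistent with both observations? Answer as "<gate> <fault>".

G5 stuck-at-0

Evaluate each candidate on input x1=1, x2=1:
  G2 stuck-at-0: G1=0, G2=0 [stuck-at-0], G3=1, G4=0, G5=1 → 1 — eliminated
  G1 stuck-at-1: G1=1 [stuck-at-1], G2=0, G3=1, G4=0, G5=1 → 1 — eliminated
  G5 stuck-at-0: G1=0, G2=1, G3=0, G4=1, G5=0 [stuck-at-0] → 0 — matches
Only G5 stuck-at-0 reproduces the observed 0.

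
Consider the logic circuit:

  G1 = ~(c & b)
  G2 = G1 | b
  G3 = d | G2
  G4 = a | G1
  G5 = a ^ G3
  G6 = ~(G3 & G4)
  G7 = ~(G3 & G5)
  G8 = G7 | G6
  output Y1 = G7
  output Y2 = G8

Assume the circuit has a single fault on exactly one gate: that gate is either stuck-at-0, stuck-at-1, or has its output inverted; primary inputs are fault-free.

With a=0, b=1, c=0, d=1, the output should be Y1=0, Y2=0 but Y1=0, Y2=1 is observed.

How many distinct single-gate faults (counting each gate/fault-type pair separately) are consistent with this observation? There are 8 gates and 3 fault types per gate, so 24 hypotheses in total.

8

Fault-free: G1=1, G2=1, G3=1, G4=1, G5=1, G6=0, G7=0, G8=0 → Y1=0, Y2=0. Observed Y1=0, Y2=1.
  G1: stuck-at-0, inverted output ✓; others ✗
  G2: none of the 3 fault types match ✗
  G3: none of the 3 fault types match ✗
  G4: stuck-at-0, inverted output ✓; others ✗
  G5: none of the 3 fault types match ✗
  G6: stuck-at-1, inverted output ✓; others ✗
  G7: none of the 3 fault types match ✗
  G8: stuck-at-1, inverted output ✓; others ✗
Consistent faults: {G1 stuck-at-0, G1 inverted output, G4 stuck-at-0, G4 inverted output, G6 stuck-at-1, G6 inverted output, G8 stuck-at-1, G8 inverted output} — 8 in all.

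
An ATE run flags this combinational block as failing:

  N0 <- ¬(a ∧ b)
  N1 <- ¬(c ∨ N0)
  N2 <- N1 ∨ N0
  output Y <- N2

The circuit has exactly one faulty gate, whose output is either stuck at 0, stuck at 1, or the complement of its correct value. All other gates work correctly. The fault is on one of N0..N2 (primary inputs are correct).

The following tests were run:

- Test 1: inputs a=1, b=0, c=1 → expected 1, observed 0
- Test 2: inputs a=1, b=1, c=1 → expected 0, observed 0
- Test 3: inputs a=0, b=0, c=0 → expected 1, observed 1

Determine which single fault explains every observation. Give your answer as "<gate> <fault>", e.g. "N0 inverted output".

Fault-free values for test 1 (a=1, b=0, c=1): N0=1, N1=0, N2=1, giving Y=1. Observed 0.
Test 1: faults giving observed 0 are {N0 stuck-at-0, N0 inverted output, N2 stuck-at-0, N2 inverted output}.
Test 2 (a=1, b=1, c=1): fault-free N0=0, N1=0, N2=0 → 0; observed 0. Eliminates N0 inverted output, N2 inverted output.
Test 3 (a=0, b=0, c=0): fault-free N0=1, N1=0, N2=1 → 1; observed 1. Eliminates N2 stuck-at-0.
Only N0 stuck-at-0 is consistent with every test.

N0 stuck-at-0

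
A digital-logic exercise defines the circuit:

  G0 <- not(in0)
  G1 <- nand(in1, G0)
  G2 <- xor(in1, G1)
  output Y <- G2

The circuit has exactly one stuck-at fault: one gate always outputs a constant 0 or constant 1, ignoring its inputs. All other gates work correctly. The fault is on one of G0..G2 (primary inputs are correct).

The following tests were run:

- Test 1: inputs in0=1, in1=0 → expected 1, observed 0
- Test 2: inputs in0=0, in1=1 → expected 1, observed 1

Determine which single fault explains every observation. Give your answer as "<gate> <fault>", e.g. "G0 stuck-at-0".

G1 stuck-at-0

Fault-free values for test 1 (in0=1, in1=0): G0=0, G1=1, G2=1, giving Y=1. Observed 0.
Test 1: faults giving observed 0 are {G1 stuck-at-0, G2 stuck-at-0}.
Test 2 (in0=0, in1=1): fault-free G0=1, G1=0, G2=1 → 1; observed 1. Eliminates G2 stuck-at-0.
Only G1 stuck-at-0 is consistent with every test.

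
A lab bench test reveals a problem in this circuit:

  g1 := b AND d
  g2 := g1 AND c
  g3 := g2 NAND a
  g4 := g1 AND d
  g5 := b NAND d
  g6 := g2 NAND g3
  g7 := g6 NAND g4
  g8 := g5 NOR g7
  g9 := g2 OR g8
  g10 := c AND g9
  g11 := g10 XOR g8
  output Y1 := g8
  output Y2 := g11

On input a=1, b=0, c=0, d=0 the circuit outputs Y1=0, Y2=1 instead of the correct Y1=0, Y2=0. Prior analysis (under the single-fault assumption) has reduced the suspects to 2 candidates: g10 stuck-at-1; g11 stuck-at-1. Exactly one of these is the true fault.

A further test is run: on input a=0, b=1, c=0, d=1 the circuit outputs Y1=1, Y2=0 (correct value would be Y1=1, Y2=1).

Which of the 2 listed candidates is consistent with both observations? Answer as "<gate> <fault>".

g10 stuck-at-1

Evaluate each candidate on input a=0, b=1, c=0, d=1:
  g10 stuck-at-1: g1=1, g2=0, g3=1, g4=1, g5=0, g6=1, g7=0, g8=1, g9=1, g10=1 [stuck-at-1], g11=0 → Y1=1, Y2=0 — matches
  g11 stuck-at-1: g1=1, g2=0, g3=1, g4=1, g5=0, g6=1, g7=0, g8=1, g9=1, g10=0, g11=1 [stuck-at-1] → Y1=1, Y2=1 — eliminated
Only g10 stuck-at-1 reproduces the observed Y1=1, Y2=0.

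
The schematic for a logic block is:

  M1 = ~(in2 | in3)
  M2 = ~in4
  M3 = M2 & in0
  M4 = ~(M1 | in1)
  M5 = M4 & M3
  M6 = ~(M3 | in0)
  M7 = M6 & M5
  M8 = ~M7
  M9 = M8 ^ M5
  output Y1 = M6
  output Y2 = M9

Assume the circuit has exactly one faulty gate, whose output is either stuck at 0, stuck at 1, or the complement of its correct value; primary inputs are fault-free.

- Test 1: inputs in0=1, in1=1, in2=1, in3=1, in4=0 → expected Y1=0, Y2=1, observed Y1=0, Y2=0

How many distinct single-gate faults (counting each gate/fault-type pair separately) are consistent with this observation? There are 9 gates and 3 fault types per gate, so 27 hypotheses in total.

Fault-free: M1=0, M2=1, M3=1, M4=0, M5=0, M6=0, M7=0, M8=1, M9=1 → Y1=0, Y2=1. Observed Y1=0, Y2=0.
  M1: none of the 3 fault types match ✗
  M2: none of the 3 fault types match ✗
  M3: none of the 3 fault types match ✗
  M4: stuck-at-1, inverted output ✓; others ✗
  M5: stuck-at-1, inverted output ✓; others ✗
  M6: none of the 3 fault types match ✗
  M7: stuck-at-1, inverted output ✓; others ✗
  M8: stuck-at-0, inverted output ✓; others ✗
  M9: stuck-at-0, inverted output ✓; others ✗
Consistent faults: {M4 stuck-at-1, M4 inverted output, M5 stuck-at-1, M5 inverted output, M7 stuck-at-1, M7 inverted output, M8 stuck-at-0, M8 inverted output, M9 stuck-at-0, M9 inverted output} — 10 in all.

10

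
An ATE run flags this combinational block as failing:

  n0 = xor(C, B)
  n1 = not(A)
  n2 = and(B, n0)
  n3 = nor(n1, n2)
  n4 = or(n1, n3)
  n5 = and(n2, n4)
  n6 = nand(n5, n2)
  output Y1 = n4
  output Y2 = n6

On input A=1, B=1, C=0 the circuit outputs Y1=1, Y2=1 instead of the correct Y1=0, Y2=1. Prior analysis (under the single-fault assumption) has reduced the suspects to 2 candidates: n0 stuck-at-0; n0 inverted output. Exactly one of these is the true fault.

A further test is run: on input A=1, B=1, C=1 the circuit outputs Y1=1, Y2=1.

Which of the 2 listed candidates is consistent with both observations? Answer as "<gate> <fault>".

n0 stuck-at-0

Evaluate each candidate on input A=1, B=1, C=1:
  n0 stuck-at-0: n0=0 [stuck-at-0], n1=0, n2=0, n3=1, n4=1, n5=0, n6=1 → Y1=1, Y2=1 — matches
  n0 inverted output: n0=1 [inverted output], n1=0, n2=1, n3=0, n4=0, n5=0, n6=1 → Y1=0, Y2=1 — eliminated
Only n0 stuck-at-0 reproduces the observed Y1=1, Y2=1.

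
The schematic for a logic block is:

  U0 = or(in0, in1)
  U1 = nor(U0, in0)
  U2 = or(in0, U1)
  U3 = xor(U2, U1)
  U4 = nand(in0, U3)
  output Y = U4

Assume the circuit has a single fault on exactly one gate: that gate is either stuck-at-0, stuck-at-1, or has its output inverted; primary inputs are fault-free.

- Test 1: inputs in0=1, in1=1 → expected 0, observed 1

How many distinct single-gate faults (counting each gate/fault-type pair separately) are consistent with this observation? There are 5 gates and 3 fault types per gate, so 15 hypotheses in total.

Fault-free: U0=1, U1=0, U2=1, U3=1, U4=0 → 0. Observed 1.
  U0: none of the 3 fault types match ✗
  U1: stuck-at-1, inverted output ✓; others ✗
  U2: stuck-at-0, inverted output ✓; others ✗
  U3: stuck-at-0, inverted output ✓; others ✗
  U4: stuck-at-1, inverted output ✓; others ✗
Consistent faults: {U1 stuck-at-1, U1 inverted output, U2 stuck-at-0, U2 inverted output, U3 stuck-at-0, U3 inverted output, U4 stuck-at-1, U4 inverted output} — 8 in all.

8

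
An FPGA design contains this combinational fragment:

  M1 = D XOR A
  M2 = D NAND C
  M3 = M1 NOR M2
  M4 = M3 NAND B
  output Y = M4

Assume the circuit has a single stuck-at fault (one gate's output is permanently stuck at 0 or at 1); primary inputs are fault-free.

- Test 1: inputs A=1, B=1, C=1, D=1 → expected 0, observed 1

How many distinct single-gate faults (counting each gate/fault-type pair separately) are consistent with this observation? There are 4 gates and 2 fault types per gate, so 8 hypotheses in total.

Fault-free: M1=0, M2=0, M3=1, M4=0 → 0. Observed 1.
  M1 stuck-at-0: output 0 ✗
  M1 stuck-at-1: output 1 ✓
  M2 stuck-at-0: output 0 ✗
  M2 stuck-at-1: output 1 ✓
  M3 stuck-at-0: output 1 ✓
  M3 stuck-at-1: output 0 ✗
  M4 stuck-at-0: output 0 ✗
  M4 stuck-at-1: output 1 ✓
Consistent faults: {M1 stuck-at-1, M2 stuck-at-1, M3 stuck-at-0, M4 stuck-at-1} — 4 in all.

4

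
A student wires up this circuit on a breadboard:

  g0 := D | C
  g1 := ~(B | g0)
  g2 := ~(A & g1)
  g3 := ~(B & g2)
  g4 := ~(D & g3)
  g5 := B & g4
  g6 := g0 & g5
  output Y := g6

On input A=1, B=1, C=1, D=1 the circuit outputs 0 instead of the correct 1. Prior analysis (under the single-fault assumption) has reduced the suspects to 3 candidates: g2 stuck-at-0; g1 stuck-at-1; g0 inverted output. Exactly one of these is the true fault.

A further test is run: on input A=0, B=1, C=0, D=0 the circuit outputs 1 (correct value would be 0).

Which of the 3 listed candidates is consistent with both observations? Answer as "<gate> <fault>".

Evaluate each candidate on input A=0, B=1, C=0, D=0:
  g2 stuck-at-0: g0=0, g1=0, g2=0 [stuck-at-0], g3=1, g4=1, g5=1, g6=0 → 0 — eliminated
  g1 stuck-at-1: g0=0, g1=1 [stuck-at-1], g2=1, g3=0, g4=1, g5=1, g6=0 → 0 — eliminated
  g0 inverted output: g0=1 [inverted output], g1=0, g2=1, g3=0, g4=1, g5=1, g6=1 → 1 — matches
Only g0 inverted output reproduces the observed 1.

g0 inverted output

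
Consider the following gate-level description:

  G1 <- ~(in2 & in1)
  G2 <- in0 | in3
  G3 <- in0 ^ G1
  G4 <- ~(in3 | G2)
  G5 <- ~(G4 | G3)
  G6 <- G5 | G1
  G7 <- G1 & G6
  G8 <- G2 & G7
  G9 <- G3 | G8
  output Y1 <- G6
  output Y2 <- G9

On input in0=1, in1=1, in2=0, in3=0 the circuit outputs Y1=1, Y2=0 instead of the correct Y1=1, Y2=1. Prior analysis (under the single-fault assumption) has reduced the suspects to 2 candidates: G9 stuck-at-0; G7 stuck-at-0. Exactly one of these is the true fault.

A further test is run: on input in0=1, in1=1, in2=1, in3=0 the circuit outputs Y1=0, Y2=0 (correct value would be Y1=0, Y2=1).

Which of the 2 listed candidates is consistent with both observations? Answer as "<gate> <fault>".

G9 stuck-at-0

Evaluate each candidate on input in0=1, in1=1, in2=1, in3=0:
  G9 stuck-at-0: G1=0, G2=1, G3=1, G4=0, G5=0, G6=0, G7=0, G8=0, G9=0 [stuck-at-0] → Y1=0, Y2=0 — matches
  G7 stuck-at-0: G1=0, G2=1, G3=1, G4=0, G5=0, G6=0, G7=0 [stuck-at-0], G8=0, G9=1 → Y1=0, Y2=1 — eliminated
Only G9 stuck-at-0 reproduces the observed Y1=0, Y2=0.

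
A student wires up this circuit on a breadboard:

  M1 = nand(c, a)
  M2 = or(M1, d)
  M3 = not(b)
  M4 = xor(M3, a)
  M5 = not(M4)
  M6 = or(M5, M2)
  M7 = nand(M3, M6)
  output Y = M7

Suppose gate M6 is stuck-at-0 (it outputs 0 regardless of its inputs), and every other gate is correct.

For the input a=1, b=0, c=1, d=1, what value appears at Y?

Propagate with M6 forced: M1=0, M2=1, M3=1, M4=0, M5=1, M6=0 [stuck-at-0], M7=1.
So Y = 1. (Without the fault it would be 0.)

1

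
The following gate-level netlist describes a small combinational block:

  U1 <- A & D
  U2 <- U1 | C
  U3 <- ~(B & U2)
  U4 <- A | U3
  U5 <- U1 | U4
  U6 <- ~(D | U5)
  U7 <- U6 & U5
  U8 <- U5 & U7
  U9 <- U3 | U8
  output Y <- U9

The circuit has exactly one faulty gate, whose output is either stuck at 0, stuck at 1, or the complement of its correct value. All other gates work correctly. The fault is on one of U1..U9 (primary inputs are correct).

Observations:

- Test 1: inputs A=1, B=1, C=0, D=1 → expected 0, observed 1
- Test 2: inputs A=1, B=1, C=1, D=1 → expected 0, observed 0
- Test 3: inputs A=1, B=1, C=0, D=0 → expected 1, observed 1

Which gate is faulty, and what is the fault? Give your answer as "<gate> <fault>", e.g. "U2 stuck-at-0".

U1 stuck-at-0

Fault-free values for test 1 (A=1, B=1, C=0, D=1): U1=1, U2=1, U3=0, U4=1, U5=1, U6=0, U7=0, U8=0, U9=0, giving Y=0. Observed 1.
Test 1: faults giving observed 1 are {U1 stuck-at-0, U1 inverted output, U2 stuck-at-0, U2 inverted output, U3 stuck-at-1, U3 inverted output, U6 stuck-at-1, U6 inverted output, U7 stuck-at-1, U7 inverted output, U8 stuck-at-1, U8 inverted output, U9 stuck-at-1, U9 inverted output}.
Test 2 (A=1, B=1, C=1, D=1): fault-free U1=1, U2=1, U3=0, U4=1, U5=1, U6=0, U7=0, U8=0, U9=0 → 0; observed 0. Eliminates U2 stuck-at-0, U2 inverted output, U3 stuck-at-1, U3 inverted output, U6 stuck-at-1, U6 inverted output, U7 stuck-at-1, U7 inverted output, U8 stuck-at-1, U8 inverted output, U9 stuck-at-1, U9 inverted output.
Test 3 (A=1, B=1, C=0, D=0): fault-free U1=0, U2=0, U3=1, U4=1, U5=1, U6=0, U7=0, U8=0, U9=1 → 1; observed 1. Eliminates U1 inverted output.
Only U1 stuck-at-0 is consistent with every test.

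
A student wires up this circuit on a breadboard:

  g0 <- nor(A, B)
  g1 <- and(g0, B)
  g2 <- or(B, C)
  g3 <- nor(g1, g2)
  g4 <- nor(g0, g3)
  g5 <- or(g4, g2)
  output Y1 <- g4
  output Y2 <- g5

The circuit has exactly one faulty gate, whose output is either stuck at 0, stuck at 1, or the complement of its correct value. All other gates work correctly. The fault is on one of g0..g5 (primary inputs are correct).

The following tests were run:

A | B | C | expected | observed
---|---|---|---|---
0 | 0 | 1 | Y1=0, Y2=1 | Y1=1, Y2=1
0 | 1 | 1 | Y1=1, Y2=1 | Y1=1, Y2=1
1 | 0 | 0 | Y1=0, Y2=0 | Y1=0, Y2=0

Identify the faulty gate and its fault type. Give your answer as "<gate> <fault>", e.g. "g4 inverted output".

g0 stuck-at-0

Fault-free values for test 1 (A=0, B=0, C=1): g0=1, g1=0, g2=1, g3=0, g4=0, g5=1, giving Y1=0, Y2=1. Observed Y1=1, Y2=1.
Test 1: faults giving observed Y1=1, Y2=1 are {g0 stuck-at-0, g0 inverted output, g4 stuck-at-1, g4 inverted output}.
Test 2 (A=0, B=1, C=1): fault-free g0=0, g1=0, g2=1, g3=0, g4=1, g5=1 → Y1=1, Y2=1; observed Y1=1, Y2=1. Eliminates g0 inverted output, g4 inverted output.
Test 3 (A=1, B=0, C=0): fault-free g0=0, g1=0, g2=0, g3=1, g4=0, g5=0 → Y1=0, Y2=0; observed Y1=0, Y2=0. Eliminates g4 stuck-at-1.
Only g0 stuck-at-0 is consistent with every test.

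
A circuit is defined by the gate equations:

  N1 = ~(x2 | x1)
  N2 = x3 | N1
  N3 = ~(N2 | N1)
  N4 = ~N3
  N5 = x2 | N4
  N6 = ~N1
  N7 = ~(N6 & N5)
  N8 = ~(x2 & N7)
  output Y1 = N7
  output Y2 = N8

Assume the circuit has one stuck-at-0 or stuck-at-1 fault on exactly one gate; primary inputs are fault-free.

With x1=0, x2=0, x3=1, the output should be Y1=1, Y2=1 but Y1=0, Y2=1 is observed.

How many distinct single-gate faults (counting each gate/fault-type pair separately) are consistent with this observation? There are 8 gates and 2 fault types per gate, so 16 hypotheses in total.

3

Fault-free: N1=1, N2=1, N3=0, N4=1, N5=1, N6=0, N7=1, N8=1 → Y1=1, Y2=1. Observed Y1=0, Y2=1.
  N1: stuck-at-0 ✓; others ✗
  N2: none of the 2 fault types match ✗
  N3: none of the 2 fault types match ✗
  N4: none of the 2 fault types match ✗
  N5: none of the 2 fault types match ✗
  N6: stuck-at-1 ✓; others ✗
  N7: stuck-at-0 ✓; others ✗
  N8: none of the 2 fault types match ✗
Consistent faults: {N1 stuck-at-0, N6 stuck-at-1, N7 stuck-at-0} — 3 in all.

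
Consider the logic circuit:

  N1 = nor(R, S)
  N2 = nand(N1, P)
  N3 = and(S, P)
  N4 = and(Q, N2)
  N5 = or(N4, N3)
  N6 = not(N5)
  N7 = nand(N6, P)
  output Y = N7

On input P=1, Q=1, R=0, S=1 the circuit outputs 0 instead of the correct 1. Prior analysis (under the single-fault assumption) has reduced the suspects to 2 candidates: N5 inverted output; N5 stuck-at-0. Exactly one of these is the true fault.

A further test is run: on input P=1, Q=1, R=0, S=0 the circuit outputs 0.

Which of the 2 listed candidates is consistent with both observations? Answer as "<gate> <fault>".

Evaluate each candidate on input P=1, Q=1, R=0, S=0:
  N5 inverted output: N1=1, N2=0, N3=0, N4=0, N5=1 [inverted output], N6=0, N7=1 → 1 — eliminated
  N5 stuck-at-0: N1=1, N2=0, N3=0, N4=0, N5=0 [stuck-at-0], N6=1, N7=0 → 0 — matches
Only N5 stuck-at-0 reproduces the observed 0.

N5 stuck-at-0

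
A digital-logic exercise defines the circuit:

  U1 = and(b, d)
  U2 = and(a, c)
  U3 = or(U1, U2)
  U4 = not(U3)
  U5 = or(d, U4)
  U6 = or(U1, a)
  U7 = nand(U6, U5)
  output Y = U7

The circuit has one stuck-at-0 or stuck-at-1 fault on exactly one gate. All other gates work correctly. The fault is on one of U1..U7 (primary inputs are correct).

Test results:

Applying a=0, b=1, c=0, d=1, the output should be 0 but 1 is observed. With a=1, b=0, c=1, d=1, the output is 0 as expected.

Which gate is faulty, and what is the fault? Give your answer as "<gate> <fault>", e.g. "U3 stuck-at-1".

U1 stuck-at-0

Fault-free values for test 1 (a=0, b=1, c=0, d=1): U1=1, U2=0, U3=1, U4=0, U5=1, U6=1, U7=0, giving Y=0. Observed 1.
Test 1: faults giving observed 1 are {U1 stuck-at-0, U5 stuck-at-0, U6 stuck-at-0, U7 stuck-at-1}.
Test 2 (a=1, b=0, c=1, d=1): fault-free U1=0, U2=1, U3=1, U4=0, U5=1, U6=1, U7=0 → 0; observed 0. Eliminates U5 stuck-at-0, U6 stuck-at-0, U7 stuck-at-1.
Only U1 stuck-at-0 is consistent with every test.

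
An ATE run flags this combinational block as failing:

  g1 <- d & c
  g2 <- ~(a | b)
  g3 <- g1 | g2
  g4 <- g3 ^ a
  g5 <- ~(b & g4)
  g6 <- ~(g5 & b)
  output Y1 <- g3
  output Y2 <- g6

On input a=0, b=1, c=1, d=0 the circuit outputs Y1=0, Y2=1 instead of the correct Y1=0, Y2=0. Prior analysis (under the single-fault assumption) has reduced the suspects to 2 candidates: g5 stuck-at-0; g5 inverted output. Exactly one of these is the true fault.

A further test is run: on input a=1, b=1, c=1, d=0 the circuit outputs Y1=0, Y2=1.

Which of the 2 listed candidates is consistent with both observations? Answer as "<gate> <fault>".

g5 stuck-at-0

Evaluate each candidate on input a=1, b=1, c=1, d=0:
  g5 stuck-at-0: g1=0, g2=0, g3=0, g4=1, g5=0 [stuck-at-0], g6=1 → Y1=0, Y2=1 — matches
  g5 inverted output: g1=0, g2=0, g3=0, g4=1, g5=1 [inverted output], g6=0 → Y1=0, Y2=0 — eliminated
Only g5 stuck-at-0 reproduces the observed Y1=0, Y2=1.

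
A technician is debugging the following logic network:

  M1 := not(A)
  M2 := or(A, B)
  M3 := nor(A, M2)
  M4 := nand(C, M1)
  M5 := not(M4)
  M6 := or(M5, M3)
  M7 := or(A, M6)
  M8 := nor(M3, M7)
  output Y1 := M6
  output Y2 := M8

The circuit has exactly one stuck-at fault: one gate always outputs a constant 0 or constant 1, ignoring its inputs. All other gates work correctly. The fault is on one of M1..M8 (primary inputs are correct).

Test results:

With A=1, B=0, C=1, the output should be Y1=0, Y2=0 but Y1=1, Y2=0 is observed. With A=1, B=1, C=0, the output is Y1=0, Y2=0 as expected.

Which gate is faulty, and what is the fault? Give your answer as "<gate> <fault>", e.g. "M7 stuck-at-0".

Fault-free values for test 1 (A=1, B=0, C=1): M1=0, M2=1, M3=0, M4=1, M5=0, M6=0, M7=1, M8=0, giving Y1=0, Y2=0. Observed Y1=1, Y2=0.
Test 1: faults giving observed Y1=1, Y2=0 are {M1 stuck-at-1, M3 stuck-at-1, M4 stuck-at-0, M5 stuck-at-1, M6 stuck-at-1}.
Test 2 (A=1, B=1, C=0): fault-free M1=0, M2=1, M3=0, M4=1, M5=0, M6=0, M7=1, M8=0 → Y1=0, Y2=0; observed Y1=0, Y2=0. Eliminates M3 stuck-at-1, M4 stuck-at-0, M5 stuck-at-1, M6 stuck-at-1.
Only M1 stuck-at-1 is consistent with every test.

M1 stuck-at-1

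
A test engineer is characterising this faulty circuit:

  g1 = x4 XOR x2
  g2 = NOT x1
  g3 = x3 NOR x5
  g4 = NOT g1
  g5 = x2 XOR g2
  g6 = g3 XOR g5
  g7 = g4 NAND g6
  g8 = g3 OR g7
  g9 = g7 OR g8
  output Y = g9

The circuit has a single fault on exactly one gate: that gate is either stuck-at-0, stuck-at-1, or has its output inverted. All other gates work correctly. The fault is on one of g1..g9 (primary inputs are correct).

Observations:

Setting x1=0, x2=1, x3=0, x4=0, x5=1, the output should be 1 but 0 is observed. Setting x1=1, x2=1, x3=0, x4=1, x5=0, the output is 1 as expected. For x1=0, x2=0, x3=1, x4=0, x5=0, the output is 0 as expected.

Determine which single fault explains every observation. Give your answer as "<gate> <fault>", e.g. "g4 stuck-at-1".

g7 stuck-at-0

Fault-free values for test 1 (x1=0, x2=1, x3=0, x4=0, x5=1): g1=1, g2=1, g3=0, g4=0, g5=0, g6=0, g7=1, g8=1, g9=1, giving Y=1. Observed 0.
Test 1: faults giving observed 0 are {g7 stuck-at-0, g7 inverted output, g9 stuck-at-0, g9 inverted output}.
Test 2 (x1=1, x2=1, x3=0, x4=1, x5=0): fault-free g1=0, g2=0, g3=1, g4=1, g5=1, g6=0, g7=1, g8=1, g9=1 → 1; observed 1. Eliminates g9 stuck-at-0, g9 inverted output.
Test 3 (x1=0, x2=0, x3=1, x4=0, x5=0): fault-free g1=0, g2=1, g3=0, g4=1, g5=1, g6=1, g7=0, g8=0, g9=0 → 0; observed 0. Eliminates g7 inverted output.
Only g7 stuck-at-0 is consistent with every test.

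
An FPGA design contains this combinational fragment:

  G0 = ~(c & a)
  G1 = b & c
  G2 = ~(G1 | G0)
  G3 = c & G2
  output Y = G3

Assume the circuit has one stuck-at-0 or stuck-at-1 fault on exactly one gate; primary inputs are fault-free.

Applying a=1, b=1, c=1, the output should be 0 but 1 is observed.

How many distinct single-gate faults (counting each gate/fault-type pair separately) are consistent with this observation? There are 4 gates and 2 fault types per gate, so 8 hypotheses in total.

3

Fault-free: G0=0, G1=1, G2=0, G3=0 → 0. Observed 1.
  G0 stuck-at-0: output 0 ✗
  G0 stuck-at-1: output 0 ✗
  G1 stuck-at-0: output 1 ✓
  G1 stuck-at-1: output 0 ✗
  G2 stuck-at-0: output 0 ✗
  G2 stuck-at-1: output 1 ✓
  G3 stuck-at-0: output 0 ✗
  G3 stuck-at-1: output 1 ✓
Consistent faults: {G1 stuck-at-0, G2 stuck-at-1, G3 stuck-at-1} — 3 in all.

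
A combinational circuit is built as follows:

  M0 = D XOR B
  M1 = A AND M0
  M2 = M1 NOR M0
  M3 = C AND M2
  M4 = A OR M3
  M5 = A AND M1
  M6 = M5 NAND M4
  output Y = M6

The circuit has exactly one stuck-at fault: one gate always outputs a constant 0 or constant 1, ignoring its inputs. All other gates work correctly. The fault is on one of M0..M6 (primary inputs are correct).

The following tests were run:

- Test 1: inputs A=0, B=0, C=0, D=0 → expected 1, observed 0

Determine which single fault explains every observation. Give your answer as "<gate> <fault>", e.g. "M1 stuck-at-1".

Fault-free values for test 1 (A=0, B=0, C=0, D=0): M0=0, M1=0, M2=1, M3=0, M4=0, M5=0, M6=1, giving Y=1. Observed 0.
Test 1: faults giving observed 0 are {M6 stuck-at-0}.
Only M6 stuck-at-0 is consistent with every test.

M6 stuck-at-0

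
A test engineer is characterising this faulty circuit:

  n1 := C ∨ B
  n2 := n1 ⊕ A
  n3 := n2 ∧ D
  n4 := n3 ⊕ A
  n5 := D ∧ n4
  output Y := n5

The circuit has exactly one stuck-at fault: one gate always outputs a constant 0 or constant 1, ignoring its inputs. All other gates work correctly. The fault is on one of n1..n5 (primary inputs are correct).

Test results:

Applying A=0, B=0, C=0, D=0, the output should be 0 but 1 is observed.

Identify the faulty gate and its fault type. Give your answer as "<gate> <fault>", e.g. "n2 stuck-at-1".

n5 stuck-at-1

Fault-free values for test 1 (A=0, B=0, C=0, D=0): n1=0, n2=0, n3=0, n4=0, n5=0, giving Y=0. Observed 1.
Test 1: faults giving observed 1 are {n5 stuck-at-1}.
Only n5 stuck-at-1 is consistent with every test.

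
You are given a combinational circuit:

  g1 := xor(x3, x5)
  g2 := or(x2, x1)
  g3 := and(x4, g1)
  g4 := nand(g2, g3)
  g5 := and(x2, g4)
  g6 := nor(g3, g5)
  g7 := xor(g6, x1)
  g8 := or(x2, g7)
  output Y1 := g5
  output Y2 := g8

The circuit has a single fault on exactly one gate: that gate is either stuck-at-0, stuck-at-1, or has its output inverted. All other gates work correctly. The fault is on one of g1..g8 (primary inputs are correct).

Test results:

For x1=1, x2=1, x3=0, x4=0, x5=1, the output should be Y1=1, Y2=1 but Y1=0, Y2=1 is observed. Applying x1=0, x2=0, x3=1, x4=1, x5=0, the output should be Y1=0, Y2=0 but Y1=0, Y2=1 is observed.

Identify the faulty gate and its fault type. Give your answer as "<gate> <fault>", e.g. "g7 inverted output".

Fault-free values for test 1 (x1=1, x2=1, x3=0, x4=0, x5=1): g1=1, g2=1, g3=0, g4=1, g5=1, g6=0, g7=1, g8=1, giving Y1=1, Y2=1. Observed Y1=0, Y2=1.
Test 1: faults giving observed Y1=0, Y2=1 are {g3 stuck-at-1, g3 inverted output, g4 stuck-at-0, g4 inverted output, g5 stuck-at-0, g5 inverted output}.
Test 2 (x1=0, x2=0, x3=1, x4=1, x5=0): fault-free g1=1, g2=0, g3=1, g4=1, g5=0, g6=0, g7=0, g8=0 → Y1=0, Y2=0; observed Y1=0, Y2=1. Eliminates g3 stuck-at-1, g4 stuck-at-0, g4 inverted output, g5 stuck-at-0, g5 inverted output.
Only g3 inverted output is consistent with every test.

g3 inverted output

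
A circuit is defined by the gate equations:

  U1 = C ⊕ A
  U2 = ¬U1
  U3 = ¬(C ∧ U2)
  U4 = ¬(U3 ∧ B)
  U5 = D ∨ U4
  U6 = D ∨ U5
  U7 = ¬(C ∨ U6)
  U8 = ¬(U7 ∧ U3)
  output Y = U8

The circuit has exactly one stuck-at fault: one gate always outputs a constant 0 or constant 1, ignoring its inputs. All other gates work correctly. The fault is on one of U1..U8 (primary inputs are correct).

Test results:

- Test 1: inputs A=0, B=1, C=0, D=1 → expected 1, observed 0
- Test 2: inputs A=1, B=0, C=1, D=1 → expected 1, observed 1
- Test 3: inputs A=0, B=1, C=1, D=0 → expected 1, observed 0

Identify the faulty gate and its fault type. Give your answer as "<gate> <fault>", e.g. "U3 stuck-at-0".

Fault-free values for test 1 (A=0, B=1, C=0, D=1): U1=0, U2=1, U3=1, U4=0, U5=1, U6=1, U7=0, U8=1, giving Y=1. Observed 0.
Test 1: faults giving observed 0 are {U6 stuck-at-0, U7 stuck-at-1, U8 stuck-at-0}.
Test 2 (A=1, B=0, C=1, D=1): fault-free U1=0, U2=1, U3=0, U4=1, U5=1, U6=1, U7=0, U8=1 → 1; observed 1. Eliminates U8 stuck-at-0.
Test 3 (A=0, B=1, C=1, D=0): fault-free U1=1, U2=0, U3=1, U4=0, U5=0, U6=0, U7=0, U8=1 → 1; observed 0. Eliminates U6 stuck-at-0.
Only U7 stuck-at-1 is consistent with every test.

U7 stuck-at-1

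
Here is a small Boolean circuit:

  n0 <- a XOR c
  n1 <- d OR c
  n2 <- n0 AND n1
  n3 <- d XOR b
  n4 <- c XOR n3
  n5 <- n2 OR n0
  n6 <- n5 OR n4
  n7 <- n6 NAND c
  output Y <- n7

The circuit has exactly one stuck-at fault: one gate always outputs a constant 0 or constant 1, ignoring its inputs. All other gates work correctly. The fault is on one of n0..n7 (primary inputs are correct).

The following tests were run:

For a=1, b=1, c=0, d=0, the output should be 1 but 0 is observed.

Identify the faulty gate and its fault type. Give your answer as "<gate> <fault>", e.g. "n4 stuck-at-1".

n7 stuck-at-0

Fault-free values for test 1 (a=1, b=1, c=0, d=0): n0=1, n1=0, n2=0, n3=1, n4=1, n5=1, n6=1, n7=1, giving Y=1. Observed 0.
Test 1: faults giving observed 0 are {n7 stuck-at-0}.
Only n7 stuck-at-0 is consistent with every test.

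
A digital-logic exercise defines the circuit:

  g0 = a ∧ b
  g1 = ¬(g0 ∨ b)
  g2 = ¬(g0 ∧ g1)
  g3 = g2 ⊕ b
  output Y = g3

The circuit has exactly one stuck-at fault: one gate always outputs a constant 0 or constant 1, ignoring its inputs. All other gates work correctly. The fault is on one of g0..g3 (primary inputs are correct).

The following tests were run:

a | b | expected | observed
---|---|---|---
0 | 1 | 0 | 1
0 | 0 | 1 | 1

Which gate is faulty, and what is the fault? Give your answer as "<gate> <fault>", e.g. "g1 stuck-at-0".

Fault-free values for test 1 (a=0, b=1): g0=0, g1=0, g2=1, g3=0, giving Y=0. Observed 1.
Test 1: faults giving observed 1 are {g2 stuck-at-0, g3 stuck-at-1}.
Test 2 (a=0, b=0): fault-free g0=0, g1=1, g2=1, g3=1 → 1; observed 1. Eliminates g2 stuck-at-0.
Only g3 stuck-at-1 is consistent with every test.

g3 stuck-at-1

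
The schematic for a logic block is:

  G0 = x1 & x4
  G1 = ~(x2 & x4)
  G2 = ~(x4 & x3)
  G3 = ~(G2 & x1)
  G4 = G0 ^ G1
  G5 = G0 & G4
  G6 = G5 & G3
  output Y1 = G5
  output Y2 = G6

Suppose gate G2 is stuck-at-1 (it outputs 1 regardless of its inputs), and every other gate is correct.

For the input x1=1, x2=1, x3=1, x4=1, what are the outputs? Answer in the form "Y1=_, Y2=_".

Y1=1, Y2=0

Propagate with G2 forced: G0=1, G1=0, G2=1 [stuck-at-1], G3=0, G4=1, G5=1, G6=0.
So the outputs are Y1=1, Y2=0. (Without the fault they would be Y1=1, Y2=1.)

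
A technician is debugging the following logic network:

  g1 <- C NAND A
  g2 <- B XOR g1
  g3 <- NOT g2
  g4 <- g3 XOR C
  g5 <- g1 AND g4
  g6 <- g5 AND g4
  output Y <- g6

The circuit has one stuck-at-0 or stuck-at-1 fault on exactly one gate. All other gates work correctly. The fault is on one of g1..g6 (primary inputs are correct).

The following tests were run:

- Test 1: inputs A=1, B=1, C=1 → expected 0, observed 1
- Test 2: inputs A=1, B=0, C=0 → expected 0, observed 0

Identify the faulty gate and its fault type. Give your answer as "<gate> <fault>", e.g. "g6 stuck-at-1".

g5 stuck-at-1

Fault-free values for test 1 (A=1, B=1, C=1): g1=0, g2=1, g3=0, g4=1, g5=0, g6=0, giving Y=0. Observed 1.
Test 1: faults giving observed 1 are {g5 stuck-at-1, g6 stuck-at-1}.
Test 2 (A=1, B=0, C=0): fault-free g1=1, g2=1, g3=0, g4=0, g5=0, g6=0 → 0; observed 0. Eliminates g6 stuck-at-1.
Only g5 stuck-at-1 is consistent with every test.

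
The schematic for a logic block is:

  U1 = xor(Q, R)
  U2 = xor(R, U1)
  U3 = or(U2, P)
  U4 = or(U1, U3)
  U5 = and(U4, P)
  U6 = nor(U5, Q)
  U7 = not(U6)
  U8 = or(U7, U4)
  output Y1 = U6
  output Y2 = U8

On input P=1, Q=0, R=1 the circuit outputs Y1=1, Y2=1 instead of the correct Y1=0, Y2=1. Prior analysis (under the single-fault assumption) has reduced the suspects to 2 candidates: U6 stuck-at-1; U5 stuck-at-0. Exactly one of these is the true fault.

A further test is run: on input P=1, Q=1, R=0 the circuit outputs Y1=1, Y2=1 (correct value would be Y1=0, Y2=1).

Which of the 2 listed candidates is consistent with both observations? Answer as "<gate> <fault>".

U6 stuck-at-1

Evaluate each candidate on input P=1, Q=1, R=0:
  U6 stuck-at-1: U1=1, U2=1, U3=1, U4=1, U5=1, U6=1 [stuck-at-1], U7=0, U8=1 → Y1=1, Y2=1 — matches
  U5 stuck-at-0: U1=1, U2=1, U3=1, U4=1, U5=0 [stuck-at-0], U6=0, U7=1, U8=1 → Y1=0, Y2=1 — eliminated
Only U6 stuck-at-1 reproduces the observed Y1=1, Y2=1.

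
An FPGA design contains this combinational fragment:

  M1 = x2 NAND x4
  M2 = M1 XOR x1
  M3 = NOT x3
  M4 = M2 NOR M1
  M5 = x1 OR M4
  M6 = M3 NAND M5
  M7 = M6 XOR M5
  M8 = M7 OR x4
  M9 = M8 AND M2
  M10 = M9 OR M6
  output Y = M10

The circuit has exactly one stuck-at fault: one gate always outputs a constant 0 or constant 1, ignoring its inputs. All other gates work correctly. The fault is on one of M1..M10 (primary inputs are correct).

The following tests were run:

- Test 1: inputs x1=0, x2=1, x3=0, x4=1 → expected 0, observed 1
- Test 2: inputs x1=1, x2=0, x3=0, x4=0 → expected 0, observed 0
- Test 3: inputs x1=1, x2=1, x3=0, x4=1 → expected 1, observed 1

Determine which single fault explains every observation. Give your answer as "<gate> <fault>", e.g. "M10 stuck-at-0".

Fault-free values for test 1 (x1=0, x2=1, x3=0, x4=1): M1=0, M2=0, M3=1, M4=1, M5=1, M6=0, M7=1, M8=1, M9=0, M10=0, giving Y=0. Observed 1.
Test 1: faults giving observed 1 are {M1 stuck-at-1, M2 stuck-at-1, M3 stuck-at-0, M4 stuck-at-0, M5 stuck-at-0, M6 stuck-at-1, M9 stuck-at-1, M10 stuck-at-1}.
Test 2 (x1=1, x2=0, x3=0, x4=0): fault-free M1=1, M2=0, M3=1, M4=0, M5=1, M6=0, M7=1, M8=1, M9=0, M10=0 → 0; observed 0. Eliminates M2 stuck-at-1, M3 stuck-at-0, M5 stuck-at-0, M6 stuck-at-1, M9 stuck-at-1, M10 stuck-at-1.
Test 3 (x1=1, x2=1, x3=0, x4=1): fault-free M1=0, M2=1, M3=1, M4=0, M5=1, M6=0, M7=1, M8=1, M9=1, M10=1 → 1; observed 1. Eliminates M1 stuck-at-1.
Only M4 stuck-at-0 is consistent with every test.

M4 stuck-at-0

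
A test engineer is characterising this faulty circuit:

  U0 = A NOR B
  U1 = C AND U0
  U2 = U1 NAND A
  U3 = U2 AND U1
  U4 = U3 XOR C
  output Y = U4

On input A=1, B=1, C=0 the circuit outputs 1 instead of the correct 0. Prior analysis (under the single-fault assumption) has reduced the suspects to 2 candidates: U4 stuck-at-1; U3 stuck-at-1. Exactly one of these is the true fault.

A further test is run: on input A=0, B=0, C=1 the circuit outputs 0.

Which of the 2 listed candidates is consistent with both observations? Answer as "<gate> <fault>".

U3 stuck-at-1

Evaluate each candidate on input A=0, B=0, C=1:
  U4 stuck-at-1: U0=1, U1=1, U2=1, U3=1, U4=1 [stuck-at-1] → 1 — eliminated
  U3 stuck-at-1: U0=1, U1=1, U2=1, U3=1 [stuck-at-1], U4=0 → 0 — matches
Only U3 stuck-at-1 reproduces the observed 0.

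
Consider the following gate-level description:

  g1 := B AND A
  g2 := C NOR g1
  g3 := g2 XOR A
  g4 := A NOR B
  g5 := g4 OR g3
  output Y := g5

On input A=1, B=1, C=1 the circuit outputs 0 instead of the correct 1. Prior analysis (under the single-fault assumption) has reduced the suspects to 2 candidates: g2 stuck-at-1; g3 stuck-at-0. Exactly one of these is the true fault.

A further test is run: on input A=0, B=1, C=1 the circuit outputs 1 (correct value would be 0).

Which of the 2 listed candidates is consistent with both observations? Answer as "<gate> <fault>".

Evaluate each candidate on input A=0, B=1, C=1:
  g2 stuck-at-1: g1=0, g2=1 [stuck-at-1], g3=1, g4=0, g5=1 → 1 — matches
  g3 stuck-at-0: g1=0, g2=0, g3=0 [stuck-at-0], g4=0, g5=0 → 0 — eliminated
Only g2 stuck-at-1 reproduces the observed 1.

g2 stuck-at-1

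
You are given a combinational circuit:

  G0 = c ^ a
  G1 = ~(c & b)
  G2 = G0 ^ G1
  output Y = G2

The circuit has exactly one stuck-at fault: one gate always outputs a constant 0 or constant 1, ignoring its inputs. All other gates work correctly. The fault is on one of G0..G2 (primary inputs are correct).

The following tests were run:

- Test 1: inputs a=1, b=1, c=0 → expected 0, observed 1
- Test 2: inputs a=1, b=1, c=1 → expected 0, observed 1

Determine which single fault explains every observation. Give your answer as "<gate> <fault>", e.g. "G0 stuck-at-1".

Fault-free values for test 1 (a=1, b=1, c=0): G0=1, G1=1, G2=0, giving Y=0. Observed 1.
Test 1: faults giving observed 1 are {G0 stuck-at-0, G1 stuck-at-0, G2 stuck-at-1}.
Test 2 (a=1, b=1, c=1): fault-free G0=0, G1=0, G2=0 → 0; observed 1. Eliminates G0 stuck-at-0, G1 stuck-at-0.
Only G2 stuck-at-1 is consistent with every test.

G2 stuck-at-1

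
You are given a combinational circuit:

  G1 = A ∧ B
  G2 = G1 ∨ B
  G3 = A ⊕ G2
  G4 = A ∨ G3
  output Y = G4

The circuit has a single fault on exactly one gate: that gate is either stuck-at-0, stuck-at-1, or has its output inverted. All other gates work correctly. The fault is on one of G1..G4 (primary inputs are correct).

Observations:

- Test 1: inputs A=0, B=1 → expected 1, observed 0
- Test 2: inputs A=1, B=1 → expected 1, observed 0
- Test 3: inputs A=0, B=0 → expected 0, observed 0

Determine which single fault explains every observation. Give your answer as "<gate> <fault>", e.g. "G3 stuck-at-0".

Fault-free values for test 1 (A=0, B=1): G1=0, G2=1, G3=1, G4=1, giving Y=1. Observed 0.
Test 1: faults giving observed 0 are {G2 stuck-at-0, G2 inverted output, G3 stuck-at-0, G3 inverted output, G4 stuck-at-0, G4 inverted output}.
Test 2 (A=1, B=1): fault-free G1=1, G2=1, G3=0, G4=1 → 1; observed 0. Eliminates G2 stuck-at-0, G2 inverted output, G3 stuck-at-0, G3 inverted output.
Test 3 (A=0, B=0): fault-free G1=0, G2=0, G3=0, G4=0 → 0; observed 0. Eliminates G4 inverted output.
Only G4 stuck-at-0 is consistent with every test.

G4 stuck-at-0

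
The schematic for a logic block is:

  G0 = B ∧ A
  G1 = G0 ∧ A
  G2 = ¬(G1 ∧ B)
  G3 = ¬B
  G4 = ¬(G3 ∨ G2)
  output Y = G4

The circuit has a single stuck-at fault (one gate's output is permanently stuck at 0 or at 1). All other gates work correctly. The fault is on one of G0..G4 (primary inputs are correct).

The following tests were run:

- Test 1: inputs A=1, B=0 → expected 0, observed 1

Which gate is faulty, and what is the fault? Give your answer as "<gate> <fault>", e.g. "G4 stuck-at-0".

Fault-free values for test 1 (A=1, B=0): G0=0, G1=0, G2=1, G3=1, G4=0, giving Y=0. Observed 1.
Test 1: faults giving observed 1 are {G4 stuck-at-1}.
Only G4 stuck-at-1 is consistent with every test.

G4 stuck-at-1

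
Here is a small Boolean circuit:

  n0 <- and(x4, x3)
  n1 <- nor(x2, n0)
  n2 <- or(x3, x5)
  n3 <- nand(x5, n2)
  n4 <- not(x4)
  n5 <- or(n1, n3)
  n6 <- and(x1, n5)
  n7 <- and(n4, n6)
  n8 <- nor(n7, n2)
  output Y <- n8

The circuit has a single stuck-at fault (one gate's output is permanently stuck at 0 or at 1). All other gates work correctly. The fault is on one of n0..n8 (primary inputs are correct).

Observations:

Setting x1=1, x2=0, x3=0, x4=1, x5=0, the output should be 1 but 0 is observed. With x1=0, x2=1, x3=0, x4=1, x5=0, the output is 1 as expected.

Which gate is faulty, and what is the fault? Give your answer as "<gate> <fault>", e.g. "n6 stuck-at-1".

Fault-free values for test 1 (x1=1, x2=0, x3=0, x4=1, x5=0): n0=0, n1=1, n2=0, n3=1, n4=0, n5=1, n6=1, n7=0, n8=1, giving Y=1. Observed 0.
Test 1: faults giving observed 0 are {n2 stuck-at-1, n4 stuck-at-1, n7 stuck-at-1, n8 stuck-at-0}.
Test 2 (x1=0, x2=1, x3=0, x4=1, x5=0): fault-free n0=0, n1=0, n2=0, n3=1, n4=0, n5=1, n6=0, n7=0, n8=1 → 1; observed 1. Eliminates n2 stuck-at-1, n7 stuck-at-1, n8 stuck-at-0.
Only n4 stuck-at-1 is consistent with every test.

n4 stuck-at-1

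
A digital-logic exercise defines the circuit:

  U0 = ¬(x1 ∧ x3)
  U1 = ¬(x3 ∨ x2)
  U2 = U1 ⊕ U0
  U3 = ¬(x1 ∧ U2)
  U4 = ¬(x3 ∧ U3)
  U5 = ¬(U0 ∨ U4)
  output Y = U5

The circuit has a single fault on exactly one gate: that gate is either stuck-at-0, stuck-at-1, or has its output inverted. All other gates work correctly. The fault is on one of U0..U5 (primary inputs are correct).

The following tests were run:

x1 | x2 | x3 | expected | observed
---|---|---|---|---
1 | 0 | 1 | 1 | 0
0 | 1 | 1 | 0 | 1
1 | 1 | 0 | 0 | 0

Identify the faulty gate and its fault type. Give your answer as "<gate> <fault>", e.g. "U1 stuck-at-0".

U0 inverted output

Fault-free values for test 1 (x1=1, x2=0, x3=1): U0=0, U1=0, U2=0, U3=1, U4=0, U5=1, giving Y=1. Observed 0.
Test 1: faults giving observed 0 are {U0 stuck-at-1, U0 inverted output, U1 stuck-at-1, U1 inverted output, U2 stuck-at-1, U2 inverted output, U3 stuck-at-0, U3 inverted output, U4 stuck-at-1, U4 inverted output, U5 stuck-at-0, U5 inverted output}.
Test 2 (x1=0, x2=1, x3=1): fault-free U0=1, U1=0, U2=1, U3=1, U4=0, U5=0 → 0; observed 1. Eliminates U0 stuck-at-1, U1 stuck-at-1, U1 inverted output, U2 stuck-at-1, U2 inverted output, U3 stuck-at-0, U3 inverted output, U4 stuck-at-1, U4 inverted output, U5 stuck-at-0.
Test 3 (x1=1, x2=1, x3=0): fault-free U0=1, U1=0, U2=1, U3=0, U4=1, U5=0 → 0; observed 0. Eliminates U5 inverted output.
Only U0 inverted output is consistent with every test.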